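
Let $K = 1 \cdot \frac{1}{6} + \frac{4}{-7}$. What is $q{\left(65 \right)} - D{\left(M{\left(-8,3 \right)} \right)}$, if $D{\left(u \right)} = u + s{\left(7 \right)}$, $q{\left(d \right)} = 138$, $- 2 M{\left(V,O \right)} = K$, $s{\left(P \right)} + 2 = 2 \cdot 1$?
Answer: $\frac{11575}{84} \approx 137.8$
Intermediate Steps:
$K = - \frac{17}{42}$ ($K = 1 \cdot \frac{1}{6} + 4 \left(- \frac{1}{7}\right) = \frac{1}{6} - \frac{4}{7} = - \frac{17}{42} \approx -0.40476$)
$s{\left(P \right)} = 0$ ($s{\left(P \right)} = -2 + 2 \cdot 1 = -2 + 2 = 0$)
$M{\left(V,O \right)} = \frac{17}{84}$ ($M{\left(V,O \right)} = \left(- \frac{1}{2}\right) \left(- \frac{17}{42}\right) = \frac{17}{84}$)
$D{\left(u \right)} = u$ ($D{\left(u \right)} = u + 0 = u$)
$q{\left(65 \right)} - D{\left(M{\left(-8,3 \right)} \right)} = 138 - \frac{17}{84} = \frac{11575}{84}$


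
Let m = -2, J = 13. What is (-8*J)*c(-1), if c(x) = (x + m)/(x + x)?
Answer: -156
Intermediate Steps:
c(x) = (-2 + x)/(2*x) (c(x) = (x - 2)/(x + x) = (-2 + x)/((2*x)) = (-2 + x)*(1/(2*x)) = (-2 + x)/(2*x))
(-8*J)*c(-1) = (-8*13)*((½)*(-2 - 1)/(-1)) = -52*(-1)*(-3) = -104*3/2 = -156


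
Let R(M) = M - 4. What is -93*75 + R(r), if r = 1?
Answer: -6978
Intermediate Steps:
R(M) = -4 + M
-93*75 + R(r) = -93*75 + (-4 + 1) = -6975 - 3 = -6978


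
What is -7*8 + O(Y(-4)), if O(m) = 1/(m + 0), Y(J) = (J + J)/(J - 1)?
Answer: -443/8 ≈ -55.375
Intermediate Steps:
Y(J) = 2*J/(-1 + J) (Y(J) = (2*J)/(-1 + J) = 2*J/(-1 + J))
O(m) = 1/m
-7*8 + O(Y(-4)) = -7*8 + 1/(2*(-4)/(-1 - 4)) = -56 + 1/(2*(-4)/(-5)) = -56 + 1/(2*(-4)*(-⅕)) = -56 + 1/(8/5) = -56 + 5/8 = -443/8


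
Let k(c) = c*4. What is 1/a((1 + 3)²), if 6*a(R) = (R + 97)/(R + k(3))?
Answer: 168/113 ≈ 1.4867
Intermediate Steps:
k(c) = 4*c
a(R) = (97 + R)/(6*(12 + R)) (a(R) = ((R + 97)/(R + 4*3))/6 = ((97 + R)/(R + 12))/6 = ((97 + R)/(12 + R))/6 = (97 + R)/(6*(12 + R)))
1/a((1 + 3)²) = 1/((97 + (1 + 3)²)/(6*(12 + (1 + 3)²))) = 1/((97 + 4²)/(6*(12 + 4²))) = 1/((97 + 16)/(6*(12 + 16))) = 1/((⅙)*113/28) = 1/((⅙)*(1/28)*113) = 1/(113/168) = 168/113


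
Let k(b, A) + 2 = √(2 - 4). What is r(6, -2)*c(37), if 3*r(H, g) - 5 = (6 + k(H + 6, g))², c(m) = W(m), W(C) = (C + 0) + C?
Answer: 1406/3 + 592*I*√2/3 ≈ 468.67 + 279.07*I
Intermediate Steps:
W(C) = 2*C (W(C) = C + C = 2*C)
c(m) = 2*m
k(b, A) = -2 + I*√2 (k(b, A) = -2 + √(2 - 4) = -2 + √(-2) = -2 + I*√2)
r(H, g) = 5/3 + (4 + I*√2)²/3 (r(H, g) = 5/3 + (6 + (-2 + I*√2))²/3 = 5/3 + (4 + I*√2)²/3)
r(6, -2)*c(37) = (19/3 + 8*I*√2/3)*(2*37) = (19/3 + 8*I*√2/3)*74 = 1406/3 + 592*I*√2/3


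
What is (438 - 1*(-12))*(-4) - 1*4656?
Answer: -6456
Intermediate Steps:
(438 - 1*(-12))*(-4) - 1*4656 = (438 + 12)*(-4) - 4656 = 450*(-4) - 4656 = -1800 - 4656 = -6456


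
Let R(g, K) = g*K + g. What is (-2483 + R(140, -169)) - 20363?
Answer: -46366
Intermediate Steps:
R(g, K) = g + K*g (R(g, K) = K*g + g = g + K*g)
(-2483 + R(140, -169)) - 20363 = (-2483 + 140*(1 - 169)) - 20363 = (-2483 + 140*(-168)) - 20363 = (-2483 - 23520) - 20363 = -26003 - 20363 = -46366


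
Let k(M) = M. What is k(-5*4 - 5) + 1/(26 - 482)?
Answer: -11401/456 ≈ -25.002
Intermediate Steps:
k(-5*4 - 5) + 1/(26 - 482) = (-5*4 - 5) + 1/(26 - 482) = (-20 - 5) + 1/(-456) = -25 - 1/456 = -11401/456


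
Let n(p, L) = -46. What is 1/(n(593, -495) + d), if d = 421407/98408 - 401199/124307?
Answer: -12232803256/549806301019 ≈ -0.022249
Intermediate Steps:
d = 12902648757/12232803256 (d = 421407*(1/98408) - 401199*1/124307 = 421407/98408 - 401199/124307 = 12902648757/12232803256 ≈ 1.0548)
1/(n(593, -495) + d) = 1/(-46 + 12902648757/12232803256) = 1/(-549806301019/12232803256) = -12232803256/549806301019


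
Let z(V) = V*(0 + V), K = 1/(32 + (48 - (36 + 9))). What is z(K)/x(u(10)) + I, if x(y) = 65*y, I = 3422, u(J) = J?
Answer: 2724767501/796250 ≈ 3422.0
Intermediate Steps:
K = 1/35 (K = 1/(32 + (48 - 1*45)) = 1/(32 + (48 - 45)) = 1/(32 + 3) = 1/35 ≈ 0.028571)
z(V) = V**2 (z(V) = V*V = V**2)
z(K)/x(u(10)) + I = (1/35)**2/((65*10)) + 3422 = (1/1225)/650 + 3422 = (1/1225)*(1/650) + 3422 = 1/796250 + 3422 = 2724767501/796250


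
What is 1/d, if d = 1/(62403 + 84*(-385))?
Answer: 30063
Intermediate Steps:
d = 1/30063 (d = 1/(62403 - 32340) = 1/30063 ≈ 3.3263e-5)
1/d = 1/(1/30063) = 30063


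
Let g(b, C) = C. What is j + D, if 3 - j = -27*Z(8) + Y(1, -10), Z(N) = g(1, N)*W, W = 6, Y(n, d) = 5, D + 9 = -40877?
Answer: -39592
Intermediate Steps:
D = -40886 (D = -9 - 40877 = -40886)
Z(N) = 6*N (Z(N) = N*6 = 6*N)
j = 1294 (j = 3 - (-162*8 + 5) = 3 - (-27*48 + 5) = 3 - (-1296 + 5) = 3 - 1*(-1291) = 3 + 1291 = 1294)
j + D = 1294 - 40886 = -39592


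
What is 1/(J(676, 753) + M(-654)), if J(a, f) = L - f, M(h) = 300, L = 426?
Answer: -1/27 ≈ -0.037037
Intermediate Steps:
J(a, f) = 426 - f
1/(J(676, 753) + M(-654)) = 1/((426 - 1*753) + 300) = 1/((426 - 753) + 300) = 1/(-327 + 300) = 1/(-27) = -1/27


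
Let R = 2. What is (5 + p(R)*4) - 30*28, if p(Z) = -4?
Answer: -851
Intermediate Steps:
(5 + p(R)*4) - 30*28 = (5 - 4*4) - 30*28 = (5 - 16) - 840 = -11 - 840 = -851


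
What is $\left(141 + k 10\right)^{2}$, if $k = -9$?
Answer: $2601$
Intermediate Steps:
$\left(141 + k 10\right)^{2} = \left(141 - 90\right)^{2} = 51^{2} = 2601$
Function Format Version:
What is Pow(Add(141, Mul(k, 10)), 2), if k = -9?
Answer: 2601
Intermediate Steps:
Pow(Add(141, Mul(k, 10)), 2) = Pow(Add(141, Mul(-9, 10)), 2) = Pow(Add(141, -90), 2) = Pow(51, 2) = 2601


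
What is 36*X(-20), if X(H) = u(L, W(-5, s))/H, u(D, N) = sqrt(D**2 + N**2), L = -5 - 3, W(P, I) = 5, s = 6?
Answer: -9*sqrt(89)/5 ≈ -16.981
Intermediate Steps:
L = -8
X(H) = sqrt(89)/H (X(H) = sqrt((-8)**2 + 5**2)/H = sqrt(64 + 25)/H = sqrt(89)/H)
36*X(-20) = 36*(sqrt(89)/(-20)) = 36*(sqrt(89)*(-1/20)) = 36*(-sqrt(89)/20) = -9*sqrt(89)/5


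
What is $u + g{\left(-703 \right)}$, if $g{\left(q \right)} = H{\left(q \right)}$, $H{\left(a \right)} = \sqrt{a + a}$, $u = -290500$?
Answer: $-290500 + i \sqrt{1406} \approx -2.905 \cdot 10^{5} + 37.497 i$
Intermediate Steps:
$H{\left(a \right)} = \sqrt{2} \sqrt{a}$ ($H{\left(a \right)} = \sqrt{2 a} = \sqrt{2} \sqrt{a}$)
$g{\left(q \right)} = \sqrt{2} \sqrt{q}$
$u + g{\left(-703 \right)} = -290500 + \sqrt{2} \sqrt{-703} = -290500 + \sqrt{2} i \sqrt{703} = -290500 + i \sqrt{1406}$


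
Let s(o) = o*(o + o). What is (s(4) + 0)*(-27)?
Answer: -864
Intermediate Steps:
s(o) = 2*o² (s(o) = o*(2*o) = 2*o²)
(s(4) + 0)*(-27) = (2*4² + 0)*(-27) = (2*16 + 0)*(-27) = (32 + 0)*(-27) = 32*(-27) = -864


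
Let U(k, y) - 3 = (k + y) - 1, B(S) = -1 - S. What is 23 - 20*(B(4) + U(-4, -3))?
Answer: 223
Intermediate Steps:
U(k, y) = 2 + k + y (U(k, y) = 3 + ((k + y) - 1) = 3 + (-1 + k + y) = 2 + k + y)
23 - 20*(B(4) + U(-4, -3)) = 23 - 20*((-1 - 1*4) + (2 - 4 - 3)) = 23 - 20*((-1 - 4) - 5) = 23 - 20*(-5 - 5) = 23 - 20*(-10) = 23 + 200 = 223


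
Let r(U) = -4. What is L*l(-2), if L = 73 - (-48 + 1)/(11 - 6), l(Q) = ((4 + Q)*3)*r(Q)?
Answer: -9888/5 ≈ -1977.6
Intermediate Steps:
l(Q) = -48 - 12*Q (l(Q) = ((4 + Q)*3)*(-4) = (12 + 3*Q)*(-4) = -48 - 12*Q)
L = 412/5 (L = 73 - (-47)/5 = 73 - 1*(-47/5) = 73 + 47/5 = 412/5 ≈ 82.400)
L*l(-2) = 412*(-48 - 12*(-2))/5 = 412*(-48 + 24)/5 = (412/5)*(-24) = -9888/5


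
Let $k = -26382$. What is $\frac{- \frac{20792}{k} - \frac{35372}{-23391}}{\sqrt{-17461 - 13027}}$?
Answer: $- \frac{59147074 i \sqrt{7622}}{391962215097} \approx - 0.013174 i$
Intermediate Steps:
$\frac{- \frac{20792}{k} - \frac{35372}{-23391}}{\sqrt{-17461 - 13027}} = \frac{- \frac{20792}{-26382} - \frac{35372}{-23391}}{\sqrt{-17461 - 13027}} = \frac{\left(-20792\right) \left(- \frac{1}{26382}\right) - - \frac{35372}{23391}}{\sqrt{-30488}} = \frac{\frac{10396}{13191} + \frac{35372}{23391}}{2 i \sqrt{7622}} = \frac{236588296 \left(- \frac{i \sqrt{7622}}{15244}\right)}{102850227} = - \frac{59147074 i \sqrt{7622}}{391962215097}$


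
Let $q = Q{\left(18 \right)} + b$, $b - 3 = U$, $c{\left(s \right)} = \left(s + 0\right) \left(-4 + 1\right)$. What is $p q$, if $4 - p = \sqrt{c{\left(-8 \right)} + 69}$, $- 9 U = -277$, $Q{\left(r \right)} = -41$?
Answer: $- \frac{260}{9} + \frac{65 \sqrt{93}}{9} \approx 40.76$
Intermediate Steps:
$U = \frac{277}{9}$ ($U = \left(- \frac{1}{9}\right) \left(-277\right) = \frac{277}{9} \approx 30.778$)
$c{\left(s \right)} = - 3 s$ ($c{\left(s \right)} = s \left(-3\right) = - 3 s$)
$b = \frac{304}{9}$ ($b = 3 + \frac{277}{9} = \frac{304}{9} \approx 33.778$)
$q = - \frac{65}{9}$ ($q = -41 + \frac{304}{9} = - \frac{65}{9} \approx -7.2222$)
$p = 4 - \sqrt{93}$ ($p = 4 - \sqrt{\left(-3\right) \left(-8\right) + 69} = 4 - \sqrt{24 + 69} = 4 - \sqrt{93} \approx -5.6437$)
$p q = \left(4 - \sqrt{93}\right) \left(- \frac{65}{9}\right) = - \frac{260}{9} + \frac{65 \sqrt{93}}{9}$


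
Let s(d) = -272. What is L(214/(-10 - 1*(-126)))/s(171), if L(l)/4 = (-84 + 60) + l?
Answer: 1285/3944 ≈ 0.32581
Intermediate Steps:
L(l) = -96 + 4*l (L(l) = 4*((-84 + 60) + l) = 4*(-24 + l) = -96 + 4*l)
L(214/(-10 - 1*(-126)))/s(171) = (-96 + 4*(214/(-10 - 1*(-126))))/(-272) = (-96 + 4*(214/(-10 + 126)))*(-1/272) = (-96 + 4*(214/116))*(-1/272) = (-96 + 4*(214*(1/116)))*(-1/272) = (-96 + 4*(107/58))*(-1/272) = (-96 + 214/29)*(-1/272) = -2570/29*(-1/272) = 1285/3944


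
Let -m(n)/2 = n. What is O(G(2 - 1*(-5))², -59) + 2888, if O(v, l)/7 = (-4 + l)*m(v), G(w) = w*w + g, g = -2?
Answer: 1951226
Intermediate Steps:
G(w) = -2 + w² (G(w) = w*w - 2 = w² - 2 = -2 + w²)
m(n) = -2*n
O(v, l) = -14*v*(-4 + l) (O(v, l) = 7*((-4 + l)*(-2*v)) = 7*(-2*v*(-4 + l)) = -14*v*(-4 + l))
O(G(2 - 1*(-5))², -59) + 2888 = 14*(-2 + (2 - 1*(-5))²)²*(4 - 1*(-59)) + 2888 = 14*(-2 + (2 + 5)²)²*(4 + 59) + 2888 = 14*(-2 + 7²)²*63 + 2888 = 14*(-2 + 49)²*63 + 2888 = 14*47²*63 + 2888 = 14*2209*63 + 2888 = 1948338 + 2888 = 1951226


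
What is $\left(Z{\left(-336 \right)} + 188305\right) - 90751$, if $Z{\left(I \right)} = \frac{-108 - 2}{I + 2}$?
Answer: $\frac{16291573}{167} \approx 97554.0$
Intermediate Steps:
$Z{\left(I \right)} = - \frac{110}{2 + I}$
$\left(Z{\left(-336 \right)} + 188305\right) - 90751 = \left(- \frac{110}{2 - 336} + 188305\right) - 90751 = \left(- \frac{110}{-334} + 188305\right) - 90751 = \left(\left(-110\right) \left(- \frac{1}{334}\right) + 188305\right) - 90751 = \left(\frac{55}{167} + 188305\right) - 90751 = \frac{31446990}{167} - 90751 = \frac{16291573}{167}$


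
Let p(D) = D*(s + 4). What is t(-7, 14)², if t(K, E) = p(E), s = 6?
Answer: 19600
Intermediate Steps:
p(D) = 10*D (p(D) = D*(6 + 4) = D*10 = 10*D)
t(K, E) = 10*E
t(-7, 14)² = (10*14)² = 140² = 19600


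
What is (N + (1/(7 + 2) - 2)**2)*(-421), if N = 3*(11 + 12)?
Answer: -2474638/81 ≈ -30551.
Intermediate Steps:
N = 69 (N = 3*23 = 69)
(N + (1/(7 + 2) - 2)**2)*(-421) = (69 + (1/(7 + 2) - 2)**2)*(-421) = (69 + (1/9 - 2)**2)*(-421) = (69 + (-17/9)**2)*(-421) = (69 + 289/81)*(-421) = (5878/81)*(-421) = -2474638/81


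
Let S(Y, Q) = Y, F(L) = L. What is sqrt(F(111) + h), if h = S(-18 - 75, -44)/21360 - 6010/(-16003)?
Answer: sqrt(90368217661439445)/28485340 ≈ 10.553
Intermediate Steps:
h = 42295107/113941360 (h = (-18 - 75)/21360 - 6010/(-16003) = -93*1/21360 - 6010*(-1/16003) = -31/7120 + 6010/16003 = 42295107/113941360 ≈ 0.37120)
sqrt(F(111) + h) = sqrt(111 + 42295107/113941360) = sqrt(12689786067/113941360) = sqrt(90368217661439445)/28485340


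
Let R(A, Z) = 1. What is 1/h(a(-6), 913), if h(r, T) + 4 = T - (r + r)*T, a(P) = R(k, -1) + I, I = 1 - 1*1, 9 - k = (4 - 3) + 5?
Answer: -1/917 ≈ -0.0010905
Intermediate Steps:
k = 3 (k = 9 - ((4 - 3) + 5) = 9 - (1 + 5) = 9 - 1*6 = 9 - 6 = 3)
I = 0 (I = 1 - 1 = 0)
a(P) = 1 (a(P) = 1 + 0 = 1)
h(r, T) = -4 + T - 2*T*r (h(r, T) = -4 + (T - (r + r)*T) = -4 + (T - 2*r*T) = -4 + (T - 2*T*r) = -4 + T - 2*T*r)
1/h(a(-6), 913) = 1/(-4 + 913 - 2*913*1) = 1/(-4 + 913 - 1826) = 1/(-917) = -1/917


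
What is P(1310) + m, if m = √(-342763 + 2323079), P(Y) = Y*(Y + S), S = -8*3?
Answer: 1684660 + 2*√495079 ≈ 1.6861e+6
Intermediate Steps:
S = -24
P(Y) = Y*(-24 + Y) (P(Y) = Y*(Y - 24) = Y*(-24 + Y))
m = 2*√495079 (m = √1980316 = 2*√495079 ≈ 1407.2)
P(1310) + m = 1310*(-24 + 1310) + 2*√495079 = 1310*1286 + 2*√495079 = 1684660 + 2*√495079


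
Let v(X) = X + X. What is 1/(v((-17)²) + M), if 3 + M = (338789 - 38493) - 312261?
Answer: -1/11390 ≈ -8.7796e-5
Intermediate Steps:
M = -11968 (M = -3 + ((338789 - 38493) - 312261) = -3 + (300296 - 312261) = -3 - 11965 = -11968)
v(X) = 2*X
1/(v((-17)²) + M) = 1/(2*(-17)² - 11968) = 1/(2*289 - 11968) = 1/(578 - 11968) = 1/(-11390) = -1/11390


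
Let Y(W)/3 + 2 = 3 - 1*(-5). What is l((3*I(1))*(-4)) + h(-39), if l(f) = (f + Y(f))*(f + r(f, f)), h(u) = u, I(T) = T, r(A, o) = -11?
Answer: -177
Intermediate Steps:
Y(W) = 18 (Y(W) = -6 + 3*(3 - 1*(-5)) = -6 + 3*(3 + 5) = -6 + 3*8 = -6 + 24 = 18)
l(f) = (-11 + f)*(18 + f) (l(f) = (f + 18)*(f - 11) = (18 + f)*(-11 + f) = (-11 + f)*(18 + f))
l((3*I(1))*(-4)) + h(-39) = (-198 + ((3*1)*(-4))² + 7*((3*1)*(-4))) - 39 = (-198 + (3*(-4))² + 7*(3*(-4))) - 39 = (-198 + (-12)² + 7*(-12)) - 39 = (-198 + 144 - 84) - 39 = -138 - 39 = -177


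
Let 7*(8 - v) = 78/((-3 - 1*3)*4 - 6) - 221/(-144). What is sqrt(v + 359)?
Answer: sqrt(64765645)/420 ≈ 19.161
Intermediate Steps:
v = 41087/5040 (v = 8 - (78/((-3 - 1*3)*4 - 6) - 221/(-144))/7 = 8 - (78/((-3 - 3)*4 - 6) - 221*(-1/144))/7 = 8 - (78/(-6*4 - 6) + 221/144)/7 = 8 - (78/(-24 - 6) + 221/144)/7 = 8 - (78/(-30) + 221/144)/7 = 8 - (78*(-1/30) + 221/144)/7 = 8 - (-13/5 + 221/144)/7 = 8 - 1/7*(-767/720) = 8 + 767/5040 = 41087/5040 ≈ 8.1522)
sqrt(v + 359) = sqrt(41087/5040 + 359) = sqrt(1850447/5040) = sqrt(64765645)/420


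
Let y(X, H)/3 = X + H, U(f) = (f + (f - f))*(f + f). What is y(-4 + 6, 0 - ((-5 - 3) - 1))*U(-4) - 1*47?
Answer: 1009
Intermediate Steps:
U(f) = 2*f² (U(f) = (f + 0)*(2*f) = f*(2*f) = 2*f²)
y(X, H) = 3*H + 3*X (y(X, H) = 3*(X + H) = 3*(H + X) = 3*H + 3*X)
y(-4 + 6, 0 - ((-5 - 3) - 1))*U(-4) - 1*47 = (3*(0 - ((-5 - 3) - 1)) + 3*(-4 + 6))*(2*(-4)²) - 1*47 = (3*(0 - (-8 - 1)) + 3*2)*(2*16) - 47 = (3*(0 - 1*(-9)) + 6)*32 - 47 = (3*(0 + 9) + 6)*32 - 47 = (3*9 + 6)*32 - 47 = (27 + 6)*32 - 47 = 33*32 - 47 = 1056 - 47 = 1009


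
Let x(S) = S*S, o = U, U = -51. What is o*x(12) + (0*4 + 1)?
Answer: -7343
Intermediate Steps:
o = -51
x(S) = S**2
o*x(12) + (0*4 + 1) = -51*12**2 + (0*4 + 1) = -51*144 + (0 + 1) = -7344 + 1 = -7343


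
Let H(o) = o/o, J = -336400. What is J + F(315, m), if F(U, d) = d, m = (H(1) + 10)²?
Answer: -336279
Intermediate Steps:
H(o) = 1
m = 121 (m = (1 + 10)² = 11² = 121)
J + F(315, m) = -336400 + 121 = -336279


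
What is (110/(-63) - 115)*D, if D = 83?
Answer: -610465/63 ≈ -9689.9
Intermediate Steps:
(110/(-63) - 115)*D = (110/(-63) - 115)*83 = (110*(-1/63) - 115)*83 = (-110/63 - 115)*83 = -7355/63*83 = -610465/63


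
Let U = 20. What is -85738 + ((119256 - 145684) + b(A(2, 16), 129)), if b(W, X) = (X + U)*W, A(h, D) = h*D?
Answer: -107398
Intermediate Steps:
A(h, D) = D*h
b(W, X) = W*(20 + X) (b(W, X) = (X + 20)*W = (20 + X)*W = W*(20 + X))
-85738 + ((119256 - 145684) + b(A(2, 16), 129)) = -85738 + ((119256 - 145684) + (16*2)*(20 + 129)) = -85738 + (-26428 + 32*149) = -85738 + (-26428 + 4768) = -85738 - 21660 = -107398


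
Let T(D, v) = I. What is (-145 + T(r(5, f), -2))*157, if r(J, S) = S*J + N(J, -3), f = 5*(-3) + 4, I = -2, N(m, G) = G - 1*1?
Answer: -23079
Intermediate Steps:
N(m, G) = -1 + G (N(m, G) = G - 1 = -1 + G)
f = -11 (f = -15 + 4 = -11)
r(J, S) = -4 + J*S (r(J, S) = S*J + (-1 - 3) = J*S - 4 = -4 + J*S)
T(D, v) = -2
(-145 + T(r(5, f), -2))*157 = (-145 - 2)*157 = -147*157 = -23079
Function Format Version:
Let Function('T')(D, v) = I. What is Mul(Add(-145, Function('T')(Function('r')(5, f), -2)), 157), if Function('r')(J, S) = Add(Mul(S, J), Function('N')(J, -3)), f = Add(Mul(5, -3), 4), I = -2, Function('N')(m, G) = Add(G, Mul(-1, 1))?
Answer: -23079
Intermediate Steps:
Function('N')(m, G) = Add(-1, G) (Function('N')(m, G) = Add(G, -1) = Add(-1, G))
f = -11 (f = Add(-15, 4) = -11)
Function('r')(J, S) = Add(-4, Mul(J, S)) (Function('r')(J, S) = Add(Mul(S, J), Add(-1, -3)) = Add(Mul(J, S), -4) = Add(-4, Mul(J, S)))
Function('T')(D, v) = -2
Mul(Add(-145, Function('T')(Function('r')(5, f), -2)), 157) = Mul(Add(-145, -2), 157) = Mul(-147, 157) = -23079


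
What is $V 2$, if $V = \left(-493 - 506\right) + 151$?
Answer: $-1696$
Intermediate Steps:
$V = -848$ ($V = -999 + 151 = -848$)
$V 2 = \left(-848\right) 2 = -1696$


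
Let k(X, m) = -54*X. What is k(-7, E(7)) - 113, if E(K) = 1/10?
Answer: 265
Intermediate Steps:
E(K) = ⅒
k(-7, E(7)) - 113 = -54*(-7) - 113 = 378 - 113 = 265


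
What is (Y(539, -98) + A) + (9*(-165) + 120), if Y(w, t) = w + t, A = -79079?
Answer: -80003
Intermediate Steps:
Y(w, t) = t + w
(Y(539, -98) + A) + (9*(-165) + 120) = ((-98 + 539) - 79079) + (9*(-165) + 120) = (441 - 79079) + (-1485 + 120) = -78638 - 1365 = -80003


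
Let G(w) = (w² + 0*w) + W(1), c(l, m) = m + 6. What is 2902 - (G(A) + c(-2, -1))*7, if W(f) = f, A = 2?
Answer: 2832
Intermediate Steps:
c(l, m) = 6 + m
G(w) = 1 + w² (G(w) = (w² + 0*w) + 1 = (w² + 0) + 1 = w² + 1 = 1 + w²)
2902 - (G(A) + c(-2, -1))*7 = 2902 - ((1 + 2²) + (6 - 1))*7 = 2902 - ((1 + 4) + 5)*7 = 2902 - (5 + 5)*7 = 2902 - 10*7 = 2902 - 1*70 = 2902 - 70 = 2832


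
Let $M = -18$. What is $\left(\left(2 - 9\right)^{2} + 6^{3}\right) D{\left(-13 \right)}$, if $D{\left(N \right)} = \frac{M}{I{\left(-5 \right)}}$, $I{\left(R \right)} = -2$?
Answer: $2385$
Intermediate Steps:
$D{\left(N \right)} = 9$ ($D{\left(N \right)} = - \frac{18}{-2} = \left(-18\right) \left(- \frac{1}{2}\right) = 9$)
$\left(\left(2 - 9\right)^{2} + 6^{3}\right) D{\left(-13 \right)} = \left(\left(2 - 9\right)^{2} + 6^{3}\right) 9 = \left(\left(-7\right)^{2} + 216\right) 9 = \left(49 + 216\right) 9 = 265 \cdot 9 = 2385$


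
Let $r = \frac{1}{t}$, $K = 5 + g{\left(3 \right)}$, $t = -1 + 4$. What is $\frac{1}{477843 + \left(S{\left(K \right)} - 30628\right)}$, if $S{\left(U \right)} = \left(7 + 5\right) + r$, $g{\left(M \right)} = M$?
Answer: $\frac{3}{1341682} \approx 2.236 \cdot 10^{-6}$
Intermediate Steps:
$t = 3$
$K = 8$ ($K = 5 + 3 = 8$)
$r = \frac{1}{3} \approx 0.33333$
$S{\left(U \right)} = \frac{37}{3}$ ($S{\left(U \right)} = \left(7 + 5\right) + \frac{1}{3} = 12 + \frac{1}{3} = \frac{37}{3}$)
$\frac{1}{477843 + \left(S{\left(K \right)} - 30628\right)} = \frac{1}{477843 + \left(\frac{37}{3} - 30628\right)} = \frac{1}{477843 - \frac{91847}{3}} = \frac{1}{\frac{1341682}{3}} = \frac{3}{1341682}$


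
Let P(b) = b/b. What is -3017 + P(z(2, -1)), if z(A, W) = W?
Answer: -3016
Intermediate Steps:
P(b) = 1
-3017 + P(z(2, -1)) = -3017 + 1 = -3016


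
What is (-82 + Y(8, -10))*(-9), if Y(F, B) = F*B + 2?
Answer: 1440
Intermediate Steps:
Y(F, B) = 2 + B*F (Y(F, B) = B*F + 2 = 2 + B*F)
(-82 + Y(8, -10))*(-9) = (-82 + (2 - 10*8))*(-9) = (-82 + (2 - 80))*(-9) = (-82 - 78)*(-9) = -160*(-9) = 1440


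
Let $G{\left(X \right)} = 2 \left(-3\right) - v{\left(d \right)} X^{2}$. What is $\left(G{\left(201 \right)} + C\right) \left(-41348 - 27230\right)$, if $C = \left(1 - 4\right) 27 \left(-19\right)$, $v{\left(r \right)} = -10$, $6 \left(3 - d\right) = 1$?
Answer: $-27811327854$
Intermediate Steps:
$d = \frac{17}{6}$ ($d = 3 - \frac{1}{6} = \frac{17}{6} \approx 2.8333$)
$G{\left(X \right)} = -6 + 10 X^{2}$ ($G{\left(X \right)} = 2 \left(-3\right) - - 10 X^{2} = -6 + 10 X^{2}$)
$C = 1539$ ($C = \left(1 - 4\right) 27 \left(-19\right) = \left(-3\right) 27 \left(-19\right) = \left(-81\right) \left(-19\right) = 1539$)
$\left(G{\left(201 \right)} + C\right) \left(-41348 - 27230\right) = \left(\left(-6 + 10 \cdot 201^{2}\right) + 1539\right) \left(-41348 - 27230\right) = \left(\left(-6 + 10 \cdot 40401\right) + 1539\right) \left(-68578\right) = \left(\left(-6 + 404010\right) + 1539\right) \left(-68578\right) = \left(404004 + 1539\right) \left(-68578\right) = 405543 \left(-68578\right) = -27811327854$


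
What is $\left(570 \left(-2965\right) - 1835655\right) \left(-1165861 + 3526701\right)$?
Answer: $-8323625392200$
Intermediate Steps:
$\left(570 \left(-2965\right) - 1835655\right) \left(-1165861 + 3526701\right) = \left(-1690050 - 1835655\right) 2360840 = \left(-3525705\right) 2360840 = -8323625392200$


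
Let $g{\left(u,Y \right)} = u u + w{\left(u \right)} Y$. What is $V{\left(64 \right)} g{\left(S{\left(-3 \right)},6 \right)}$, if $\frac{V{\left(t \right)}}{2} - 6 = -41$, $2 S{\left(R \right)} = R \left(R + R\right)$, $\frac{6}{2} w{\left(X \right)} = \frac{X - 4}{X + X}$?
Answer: $- \frac{51380}{9} \approx -5708.9$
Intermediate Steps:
$w{\left(X \right)} = \frac{-4 + X}{6 X}$ ($w{\left(X \right)} = \frac{\left(X - 4\right) \frac{1}{X + X}}{3} = \frac{\left(-4 + X\right) \frac{1}{2 X}}{3} = \frac{\frac{1}{2} \frac{1}{X} \left(-4 + X\right)}{3} = \frac{-4 + X}{6 X}$)
$S{\left(R \right)} = R^{2}$ ($S{\left(R \right)} = \frac{R \left(R + R\right)}{2} = \frac{R 2 R}{2} = \frac{2 R^{2}}{2} = R^{2}$)
$V{\left(t \right)} = -70$ ($V{\left(t \right)} = 12 + 2 \left(-41\right) = 12 - 82 = -70$)
$g{\left(u,Y \right)} = u^{2} + \frac{Y \left(-4 + u\right)}{6 u}$ ($g{\left(u,Y \right)} = u u + \frac{-4 + u}{6 u} Y = u^{2} + \frac{Y \left(-4 + u\right)}{6 u}$)
$V{\left(64 \right)} g{\left(S{\left(-3 \right)},6 \right)} = - 70 \frac{\left(\left(-3\right)^{2}\right)^{3} + \frac{1}{6} \cdot 6 \left(-4 + \left(-3\right)^{2}\right)}{\left(-3\right)^{2}} = - 70 \frac{9^{3} + \frac{1}{6} \cdot 6 \left(-4 + 9\right)}{9} = - 70 \frac{729 + \frac{1}{6} \cdot 6 \cdot 5}{9} = - 70 \frac{729 + 5}{9} = - 70 \cdot \frac{1}{9} \cdot 734 = \left(-70\right) \frac{734}{9} = - \frac{51380}{9}$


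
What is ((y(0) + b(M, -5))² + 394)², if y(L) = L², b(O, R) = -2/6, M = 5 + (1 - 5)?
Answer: 12581209/81 ≈ 1.5532e+5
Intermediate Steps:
M = 1 (M = 5 - 4 = 1)
b(O, R) = -⅓ (b(O, R) = -2*⅙ = -⅓)
((y(0) + b(M, -5))² + 394)² = ((0² - ⅓)² + 394)² = ((0 - ⅓)² + 394)² = ((-⅓)² + 394)² = (⅑ + 394)² = (3547/9)² = 12581209/81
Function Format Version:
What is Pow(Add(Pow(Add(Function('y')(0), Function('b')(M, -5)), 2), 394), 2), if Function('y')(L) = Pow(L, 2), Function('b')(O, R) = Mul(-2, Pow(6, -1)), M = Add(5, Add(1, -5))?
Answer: Rational(12581209, 81) ≈ 1.5532e+5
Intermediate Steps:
M = 1 (M = Add(5, -4) = 1)
Function('b')(O, R) = Rational(-1, 3) (Function('b')(O, R) = Mul(-2, Rational(1, 6)) = Rational(-1, 3))
Pow(Add(Pow(Add(Function('y')(0), Function('b')(M, -5)), 2), 394), 2) = Pow(Add(Pow(Add(Pow(0, 2), Rational(-1, 3)), 2), 394), 2) = Pow(Add(Pow(Add(0, Rational(-1, 3)), 2), 394), 2) = Pow(Add(Pow(Rational(-1, 3), 2), 394), 2) = Pow(Add(Rational(1, 9), 394), 2) = Pow(Rational(3547, 9), 2) = Rational(12581209, 81)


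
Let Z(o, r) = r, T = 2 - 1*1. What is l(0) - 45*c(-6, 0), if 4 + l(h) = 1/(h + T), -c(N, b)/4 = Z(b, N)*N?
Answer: 6477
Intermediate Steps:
T = 1 (T = 2 - 1 = 1)
c(N, b) = -4*N² (c(N, b) = -4*N*N = -4*N²)
l(h) = -4 + 1/(1 + h) (l(h) = -4 + 1/(h + 1) = -4 + 1/(1 + h))
l(0) - 45*c(-6, 0) = (-3 - 4*0)/(1 + 0) - (-180)*(-6)² = (-3 + 0)/1 - (-180)*36 = 1*(-3) - 45*(-144) = -3 + 6480 = 6477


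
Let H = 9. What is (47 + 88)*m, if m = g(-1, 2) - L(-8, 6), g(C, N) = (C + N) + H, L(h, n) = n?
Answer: 540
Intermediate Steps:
g(C, N) = 9 + C + N (g(C, N) = (C + N) + 9 = 9 + C + N)
m = 4 (m = (9 - 1 + 2) - 1*6 = 10 - 6 = 4)
(47 + 88)*m = (47 + 88)*4 = 135*4 = 540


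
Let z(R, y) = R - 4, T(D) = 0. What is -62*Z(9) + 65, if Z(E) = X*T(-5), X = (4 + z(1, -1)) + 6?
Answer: 65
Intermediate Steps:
z(R, y) = -4 + R
X = 7 (X = (4 + (-4 + 1)) + 6 = (4 - 3) + 6 = 1 + 6 = 7)
Z(E) = 0 (Z(E) = 7*0 = 0)
-62*Z(9) + 65 = -62*0 + 65 = 0 + 65 = 65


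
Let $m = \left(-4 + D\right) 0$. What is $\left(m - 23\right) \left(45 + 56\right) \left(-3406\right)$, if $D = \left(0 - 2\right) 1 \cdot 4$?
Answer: $7912138$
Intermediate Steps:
$D = -8$ ($D = \left(-2\right) 1 \cdot 4 = \left(-2\right) 4 = -8$)
$m = 0$ ($m = \left(-4 - 8\right) 0 = \left(-12\right) 0 = 0$)
$\left(m - 23\right) \left(45 + 56\right) \left(-3406\right) = \left(0 - 23\right) \left(45 + 56\right) \left(-3406\right) = \left(-23\right) 101 \left(-3406\right) = \left(-2323\right) \left(-3406\right) = 7912138$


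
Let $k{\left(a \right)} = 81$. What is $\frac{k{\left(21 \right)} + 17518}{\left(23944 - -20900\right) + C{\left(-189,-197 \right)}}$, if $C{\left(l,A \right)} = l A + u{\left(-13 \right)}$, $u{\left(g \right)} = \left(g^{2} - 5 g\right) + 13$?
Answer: $\frac{17599}{82324} \approx 0.21378$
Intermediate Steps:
$u{\left(g \right)} = 13 + g^{2} - 5 g$
$C{\left(l,A \right)} = 247 + A l$ ($C{\left(l,A \right)} = l A + \left(13 + \left(-13\right)^{2} - -65\right) = A l + \left(13 + 169 + 65\right) = A l + 247 = 247 + A l$)
$\frac{k{\left(21 \right)} + 17518}{\left(23944 - -20900\right) + C{\left(-189,-197 \right)}} = \frac{81 + 17518}{\left(23944 - -20900\right) + \left(247 - -37233\right)} = \frac{17599}{\left(23944 + 20900\right) + \left(247 + 37233\right)} = \frac{17599}{44844 + 37480} = \frac{17599}{82324}$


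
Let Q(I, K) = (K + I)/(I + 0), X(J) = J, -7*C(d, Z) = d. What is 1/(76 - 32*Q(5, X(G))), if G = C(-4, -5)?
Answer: 35/1412 ≈ 0.024788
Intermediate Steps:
C(d, Z) = -d/7
G = 4/7 (G = -⅐*(-4) = 4/7 ≈ 0.57143)
Q(I, K) = (I + K)/I
1/(76 - 32*Q(5, X(G))) = 1/(76 - 32*(5 + 4/7)/5) = 1/(76 - 32*39/(5*7)) = 1/(76 - 32*39/35) = 1/(76 - 1248/35) = 1/(1412/35) = 35/1412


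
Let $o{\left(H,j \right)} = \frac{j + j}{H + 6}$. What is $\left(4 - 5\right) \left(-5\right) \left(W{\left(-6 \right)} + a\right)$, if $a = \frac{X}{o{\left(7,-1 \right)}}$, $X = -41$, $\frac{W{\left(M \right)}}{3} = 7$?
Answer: $\frac{2875}{2} \approx 1437.5$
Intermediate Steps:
$o{\left(H,j \right)} = \frac{2 j}{6 + H}$
$W{\left(M \right)} = 21$ ($W{\left(M \right)} = 3 \cdot 7 = 21$)
$a = \frac{533}{2}$ ($a = - \frac{41}{2 \left(-1\right) \frac{1}{6 + 7}} = - \frac{41}{2 \left(-1\right) \frac{1}{13}} = - \frac{41}{- \frac{2}{13}} = \left(-41\right) \left(- \frac{13}{2}\right) = \frac{533}{2} \approx 266.5$)
$\left(4 - 5\right) \left(-5\right) \left(W{\left(-6 \right)} + a\right) = \left(4 - 5\right) \left(-5\right) \left(21 + \frac{533}{2}\right) = \left(-1\right) \left(-5\right) \frac{575}{2} = 5 \cdot \frac{575}{2} = \frac{2875}{2}$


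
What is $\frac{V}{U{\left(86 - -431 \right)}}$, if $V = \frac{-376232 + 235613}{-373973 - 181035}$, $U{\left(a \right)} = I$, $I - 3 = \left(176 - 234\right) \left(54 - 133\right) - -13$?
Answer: $\frac{7401}{134311936} \approx 5.5103 \cdot 10^{-5}$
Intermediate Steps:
$I = 4598$ ($I = 3 - \left(-13 - \left(176 - 234\right) \left(54 - 133\right)\right) = 3 + \left(\left(-58\right) \left(-79\right) + 13\right) = 3 + \left(4582 + 13\right) = 3 + 4595 = 4598$)
$U{\left(a \right)} = 4598$
$V = \frac{140619}{555008}$ ($V = - \frac{140619}{-555008} = \left(-140619\right) \left(- \frac{1}{555008}\right) = \frac{140619}{555008} \approx 0.25336$)
$\frac{V}{U{\left(86 - -431 \right)}} = \frac{140619}{555008 \cdot 4598} = \frac{140619}{555008} \cdot \frac{1}{4598} = \frac{7401}{134311936}$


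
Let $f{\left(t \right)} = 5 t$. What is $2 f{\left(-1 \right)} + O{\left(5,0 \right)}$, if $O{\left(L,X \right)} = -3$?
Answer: $-13$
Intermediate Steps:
$2 f{\left(-1 \right)} + O{\left(5,0 \right)} = 2 \cdot 5 \left(-1\right) - 3 = 2 \left(-5\right) - 3 = -10 - 3 = -13$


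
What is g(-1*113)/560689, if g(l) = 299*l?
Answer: -33787/560689 ≈ -0.060260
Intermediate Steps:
g(-1*113)/560689 = (299*(-1*113))/560689 = (299*(-113))*(1/560689) = -33787*1/560689 = -33787/560689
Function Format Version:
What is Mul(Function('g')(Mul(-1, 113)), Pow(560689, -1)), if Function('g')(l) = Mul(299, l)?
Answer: Rational(-33787, 560689) ≈ -0.060260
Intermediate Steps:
Mul(Function('g')(Mul(-1, 113)), Pow(560689, -1)) = Mul(Mul(299, Mul(-1, 113)), Pow(560689, -1)) = Mul(Mul(299, -113), Rational(1, 560689)) = Mul(-33787, Rational(1, 560689)) = Rational(-33787, 560689)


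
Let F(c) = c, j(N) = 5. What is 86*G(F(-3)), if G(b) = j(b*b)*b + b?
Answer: -1548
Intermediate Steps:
G(b) = 6*b (G(b) = 5*b + b = 6*b)
86*G(F(-3)) = 86*(6*(-3)) = 86*(-18) = -1548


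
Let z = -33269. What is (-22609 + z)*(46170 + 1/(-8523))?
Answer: -7329459687034/2841 ≈ -2.5799e+9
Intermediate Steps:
(-22609 + z)*(46170 + 1/(-8523)) = (-22609 - 33269)*(46170 + 1/(-8523)) = -55878*(46170 - 1/8523) = -55878*393506909/8523 = -7329459687034/2841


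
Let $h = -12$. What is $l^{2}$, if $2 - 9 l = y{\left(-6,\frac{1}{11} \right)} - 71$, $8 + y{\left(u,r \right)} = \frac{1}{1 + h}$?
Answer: $\frac{795664}{9801} \approx 81.182$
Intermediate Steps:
$y{\left(u,r \right)} = - \frac{89}{11}$ ($y{\left(u,r \right)} = -8 + \frac{1}{1 - 12} = -8 + \frac{1}{-11} = -8 - \frac{1}{11} = - \frac{89}{11}$)
$l = \frac{892}{99}$ ($l = \frac{2}{9} - \frac{- \frac{89}{11} - 71}{9} = \frac{2}{9} - - \frac{290}{33} = \frac{2}{9} + \frac{290}{33} = \frac{892}{99} \approx 9.0101$)
$l^{2} = \left(\frac{892}{99}\right)^{2} = \frac{795664}{9801}$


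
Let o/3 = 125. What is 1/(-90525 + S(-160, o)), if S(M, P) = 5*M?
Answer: -1/91325 ≈ -1.0950e-5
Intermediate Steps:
o = 375 (o = 3*125 = 375)
1/(-90525 + S(-160, o)) = 1/(-90525 + 5*(-160)) = 1/(-90525 - 800) = 1/(-91325) = -1/91325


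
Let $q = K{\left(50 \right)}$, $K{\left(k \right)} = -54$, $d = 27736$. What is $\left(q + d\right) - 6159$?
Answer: $21523$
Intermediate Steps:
$q = -54$
$\left(q + d\right) - 6159 = \left(-54 + 27736\right) - 6159 = 27682 - 6159 = 21523$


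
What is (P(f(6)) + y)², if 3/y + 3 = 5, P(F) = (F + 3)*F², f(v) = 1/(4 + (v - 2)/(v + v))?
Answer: 53978409/19307236 ≈ 2.7958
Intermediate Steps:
f(v) = 1/(4 + (-2 + v)/(2*v)) (f(v) = 1/(4 + (-2 + v)/((2*v))) = 1/(4 + (-2 + v)*(1/(2*v))) = 1/(4 + (-2 + v)/(2*v)))
P(F) = F²*(3 + F) (P(F) = (3 + F)*F² = F²*(3 + F))
y = 3/2 (y = 3/(-3 + 5) = 3/2 ≈ 1.5000)
(P(f(6)) + y)² = ((2*6/(-2 + 9*6))²*(3 + 2*6/(-2 + 9*6)) + 3/2)² = ((2*6/(-2 + 54))²*(3 + 2*6/(-2 + 54)) + 3/2)² = ((2*6/52)²*(3 + 2*6/52) + 3/2)² = ((2*6*(1/52))²*(3 + 2*6*(1/52)) + 3/2)² = ((3/13)²*(3 + 3/13) + 3/2)² = ((9/169)*(42/13) + 3/2)² = (378/2197 + 3/2)² = (7347/4394)² = 53978409/19307236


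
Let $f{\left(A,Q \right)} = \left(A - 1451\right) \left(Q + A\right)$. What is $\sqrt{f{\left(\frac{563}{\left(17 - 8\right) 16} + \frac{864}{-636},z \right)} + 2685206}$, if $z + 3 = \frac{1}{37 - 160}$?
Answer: $\frac{\sqrt{262983843620903233}}{312912} \approx 1638.9$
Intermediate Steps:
$z = - \frac{370}{123}$ ($z = -3 + \frac{1}{37 - 160} = -3 + \frac{1}{-123} = -3 - \frac{1}{123} = - \frac{370}{123} \approx -3.0081$)
$f{\left(A,Q \right)} = \left(-1451 + A\right) \left(A + Q\right)$
$\sqrt{f{\left(\frac{563}{\left(17 - 8\right) 16} + \frac{864}{-636},z \right)} + 2685206} = \sqrt{\left(\left(\frac{563}{\left(17 - 8\right) 16} + \frac{864}{-636}\right)^{2} - 1451 \left(\frac{563}{\left(17 - 8\right) 16} + \frac{864}{-636}\right) - - \frac{536870}{123} + \left(\frac{563}{\left(17 - 8\right) 16} + \frac{864}{-636}\right) \left(- \frac{370}{123}\right)\right) + 2685206} = \sqrt{\left(\left(\frac{563}{9 \cdot 16} + 864 \left(- \frac{1}{636}\right)\right)^{2} - 1451 \left(\frac{563}{9 \cdot 16} + 864 \left(- \frac{1}{636}\right)\right) + \frac{536870}{123} + \left(\frac{563}{9 \cdot 16} + 864 \left(- \frac{1}{636}\right)\right) \left(- \frac{370}{123}\right)\right) + 2685206} = \sqrt{\left(\left(\frac{563}{144} - \frac{72}{53}\right)^{2} - 1451 \left(\frac{563}{144} - \frac{72}{53}\right) + \frac{536870}{123} + \left(\frac{563}{144} - \frac{72}{53}\right) \left(- \frac{370}{123}\right)\right) + 2685206} = \sqrt{\left(\left(\frac{19471}{7632}\right)^{2} - \frac{28252421}{7632} + \frac{536870}{123} + \frac{19471}{7632} \left(- \frac{370}{123}\right)\right) + 2685206} = \sqrt{\left(\frac{379119841}{58247424} - \frac{28252421}{7632} + \frac{536870}{123} - \frac{3602135}{469368}\right) + 2685206} = \sqrt{\frac{1580459531609}{2388144384} + 2685206} = \sqrt{\frac{6414240088314713}{2388144384}} = \frac{\sqrt{262983843620903233}}{312912}$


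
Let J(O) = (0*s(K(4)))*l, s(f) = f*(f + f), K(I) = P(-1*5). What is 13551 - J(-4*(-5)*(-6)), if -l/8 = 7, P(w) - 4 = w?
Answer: 13551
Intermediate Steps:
P(w) = 4 + w
K(I) = -1 (K(I) = 4 - 1*5 = 4 - 5 = -1)
l = -56 (l = -8*7 = -56)
s(f) = 2*f**2 (s(f) = f*(2*f) = 2*f**2)
J(O) = 0 (J(O) = (0*(2*(-1)**2))*(-56) = (0*(2*1))*(-56) = (0*2)*(-56) = 0*(-56) = 0)
13551 - J(-4*(-5)*(-6)) = 13551 - 1*0 = 13551 + 0 = 13551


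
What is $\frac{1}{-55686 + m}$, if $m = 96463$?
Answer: $\frac{1}{40777} \approx 2.4524 \cdot 10^{-5}$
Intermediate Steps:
$\frac{1}{-55686 + m} = \frac{1}{-55686 + 96463} = \frac{1}{40777}$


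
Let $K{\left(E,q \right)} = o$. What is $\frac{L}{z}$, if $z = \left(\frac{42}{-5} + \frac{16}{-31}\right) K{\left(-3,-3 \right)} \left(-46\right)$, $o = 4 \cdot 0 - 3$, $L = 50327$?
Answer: $- \frac{7800685}{190716} \approx -40.902$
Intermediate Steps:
$o = -3$ ($o = 0 - 3 = -3$)
$K{\left(E,q \right)} = -3$
$z = - \frac{190716}{155}$ ($z = \left(\frac{42}{-5} + \frac{16}{-31}\right) \left(-3\right) \left(-46\right) = \left(42 \left(- \frac{1}{5}\right) + 16 \left(- \frac{1}{31}\right)\right) \left(-3\right) \left(-46\right) = \left(- \frac{42}{5} - \frac{16}{31}\right) \left(-3\right) \left(-46\right) = \left(- \frac{1382}{155}\right) \left(-3\right) \left(-46\right) = \frac{4146}{155} \left(-46\right) = - \frac{190716}{155} \approx -1230.4$)
$\frac{L}{z} = \frac{50327}{- \frac{190716}{155}} = 50327 \left(- \frac{155}{190716}\right) = - \frac{7800685}{190716}$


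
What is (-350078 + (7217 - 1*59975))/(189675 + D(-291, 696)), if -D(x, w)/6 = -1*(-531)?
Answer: -402836/186489 ≈ -2.1601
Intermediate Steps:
D(x, w) = -3186 (D(x, w) = -(-6)*(-531) = -6*531 = -3186)
(-350078 + (7217 - 1*59975))/(189675 + D(-291, 696)) = (-350078 + (7217 - 1*59975))/(189675 - 3186) = (-350078 + (7217 - 59975))/186489 = (-350078 - 52758)*(1/186489) = -402836*1/186489 = -402836/186489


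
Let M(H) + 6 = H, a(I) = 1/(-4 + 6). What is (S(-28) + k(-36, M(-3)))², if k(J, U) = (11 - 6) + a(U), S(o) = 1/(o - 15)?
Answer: 221841/7396 ≈ 29.995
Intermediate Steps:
a(I) = ½ (a(I) = 1/2 = ½)
M(H) = -6 + H
S(o) = 1/(-15 + o)
k(J, U) = 11/2 (k(J, U) = (11 - 6) + ½ = 5 + ½ = 11/2)
(S(-28) + k(-36, M(-3)))² = (1/(-15 - 28) + 11/2)² = (1/(-43) + 11/2)² = (-1/43 + 11/2)² = (471/86)² = 221841/7396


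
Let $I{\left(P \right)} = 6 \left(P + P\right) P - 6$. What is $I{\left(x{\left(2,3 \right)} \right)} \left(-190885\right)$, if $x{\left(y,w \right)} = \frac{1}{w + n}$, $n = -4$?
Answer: $-1145310$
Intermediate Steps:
$x{\left(y,w \right)} = \frac{1}{-4 + w}$ ($x{\left(y,w \right)} = \frac{1}{w - 4} = \frac{1}{-4 + w}$)
$I{\left(P \right)} = -6 + 12 P^{2}$ ($I{\left(P \right)} = 6 \cdot 2 P P - 6 = 12 P P - 6 = 12 P^{2} - 6 = -6 + 12 P^{2}$)
$I{\left(x{\left(2,3 \right)} \right)} \left(-190885\right) = \left(-6 + 12 \left(\frac{1}{-4 + 3}\right)^{2}\right) \left(-190885\right) = \left(-6 + 12 \left(\frac{1}{-1}\right)^{2}\right) \left(-190885\right) = \left(-6 + 12 \left(-1\right)^{2}\right) \left(-190885\right) = \left(-6 + 12 \cdot 1\right) \left(-190885\right) = \left(-6 + 12\right) \left(-190885\right) = 6 \left(-190885\right) = -1145310$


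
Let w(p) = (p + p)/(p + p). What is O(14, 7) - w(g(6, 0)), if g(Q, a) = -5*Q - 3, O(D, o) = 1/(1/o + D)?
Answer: -92/99 ≈ -0.92929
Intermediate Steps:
O(D, o) = 1/(D + 1/o)
g(Q, a) = -3 - 5*Q
w(p) = 1 (w(p) = (2*p)/((2*p)) = (2*p)*(1/(2*p)) = 1)
O(14, 7) - w(g(6, 0)) = 7/(1 + 14*7) - 1*1 = 7/(1 + 98) - 1 = 7/99 - 1 = -92/99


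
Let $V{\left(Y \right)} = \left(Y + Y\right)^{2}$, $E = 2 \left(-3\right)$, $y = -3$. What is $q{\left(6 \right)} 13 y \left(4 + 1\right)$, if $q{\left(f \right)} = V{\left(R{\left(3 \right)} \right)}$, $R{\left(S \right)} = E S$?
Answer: $-252720$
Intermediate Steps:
$E = -6$
$R{\left(S \right)} = - 6 S$
$V{\left(Y \right)} = 4 Y^{2}$ ($V{\left(Y \right)} = \left(2 Y\right)^{2} = 4 Y^{2}$)
$q{\left(f \right)} = 1296$ ($q{\left(f \right)} = 4 \left(\left(-6\right) 3\right)^{2} = 4 \left(-18\right)^{2} = 4 \cdot 324 = 1296$)
$q{\left(6 \right)} 13 y \left(4 + 1\right) = 1296 \cdot 13 \left(- 3 \left(4 + 1\right)\right) = 16848 \left(\left(-3\right) 5\right) = 16848 \left(-15\right) = -252720$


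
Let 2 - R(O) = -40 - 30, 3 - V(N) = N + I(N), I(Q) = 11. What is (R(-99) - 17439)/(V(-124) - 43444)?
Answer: 17367/43328 ≈ 0.40083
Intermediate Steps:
V(N) = -8 - N (V(N) = 3 - (N + 11) = 3 - (11 + N) = 3 + (-11 - N) = -8 - N)
R(O) = 72 (R(O) = 2 - (-40 - 30) = 2 - 1*(-70) = 2 + 70 = 72)
(R(-99) - 17439)/(V(-124) - 43444) = (72 - 17439)/((-8 - 1*(-124)) - 43444) = -17367/((-8 + 124) - 43444) = -17367/(116 - 43444) = -17367/(-43328) = -17367*(-1/43328) = 17367/43328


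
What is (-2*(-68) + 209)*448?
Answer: 154560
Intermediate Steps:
(-2*(-68) + 209)*448 = (136 + 209)*448 = 345*448 = 154560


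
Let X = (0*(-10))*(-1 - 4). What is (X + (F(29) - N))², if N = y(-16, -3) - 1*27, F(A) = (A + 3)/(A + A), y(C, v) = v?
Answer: 784996/841 ≈ 933.41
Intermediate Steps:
F(A) = (3 + A)/(2*A) (F(A) = (3 + A)/((2*A)) = (3 + A)*(1/(2*A)) = (3 + A)/(2*A))
X = 0 (X = 0*(-5) = 0)
N = -30 (N = -3 - 1*27 = -3 - 27 = -30)
(X + (F(29) - N))² = (0 + ((½)*(3 + 29)/29 - 1*(-30)))² = (0 + ((½)*(1/29)*32 + 30))² = (0 + (16/29 + 30))² = (0 + 886/29)² = (886/29)² = 784996/841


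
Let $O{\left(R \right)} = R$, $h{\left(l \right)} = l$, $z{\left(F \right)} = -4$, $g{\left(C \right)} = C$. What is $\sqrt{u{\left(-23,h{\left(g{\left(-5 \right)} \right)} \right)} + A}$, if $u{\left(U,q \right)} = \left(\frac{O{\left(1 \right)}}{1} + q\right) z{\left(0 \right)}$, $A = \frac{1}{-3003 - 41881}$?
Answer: $\frac{\sqrt{164454747}}{3206} \approx 4.0$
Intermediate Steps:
$A = - \frac{1}{44884}$ ($A = \frac{1}{-44884} = - \frac{1}{44884} \approx -2.228 \cdot 10^{-5}$)
$u{\left(U,q \right)} = -4 - 4 q$ ($u{\left(U,q \right)} = \left(1 \cdot 1^{-1} + q\right) \left(-4\right) = \left(1 \cdot 1 + q\right) \left(-4\right) = \left(1 + q\right) \left(-4\right) = -4 - 4 q$)
$\sqrt{u{\left(-23,h{\left(g{\left(-5 \right)} \right)} \right)} + A} = \sqrt{\left(-4 - -20\right) - \frac{1}{44884}} = \sqrt{\left(-4 + 20\right) - \frac{1}{44884}} = \sqrt{16 - \frac{1}{44884}} = \sqrt{\frac{718143}{44884}} = \frac{\sqrt{164454747}}{3206}$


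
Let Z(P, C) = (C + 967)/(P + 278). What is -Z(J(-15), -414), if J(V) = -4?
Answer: -553/274 ≈ -2.0182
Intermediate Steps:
Z(P, C) = (967 + C)/(278 + P)
-Z(J(-15), -414) = -(967 - 414)/(278 - 4) = -553/274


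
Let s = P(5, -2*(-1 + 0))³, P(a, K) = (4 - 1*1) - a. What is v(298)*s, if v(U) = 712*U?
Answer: -1697408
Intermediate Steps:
P(a, K) = 3 - a (P(a, K) = (4 - 1) - a = 3 - a)
s = -8 (s = (3 - 1*5)³ = (3 - 5)³ = (-2)³ = -8)
v(298)*s = (712*298)*(-8) = 212176*(-8) = -1697408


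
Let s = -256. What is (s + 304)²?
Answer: 2304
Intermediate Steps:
(s + 304)² = (-256 + 304)² = 48² = 2304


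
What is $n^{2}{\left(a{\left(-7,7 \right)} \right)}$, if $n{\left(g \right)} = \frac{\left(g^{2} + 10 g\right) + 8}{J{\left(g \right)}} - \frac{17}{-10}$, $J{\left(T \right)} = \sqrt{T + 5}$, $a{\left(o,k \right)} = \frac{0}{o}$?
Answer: $\frac{1569}{100} + \frac{136 \sqrt{5}}{25} \approx 27.854$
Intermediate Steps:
$a{\left(o,k \right)} = 0$
$J{\left(T \right)} = \sqrt{5 + T}$
$n{\left(g \right)} = \frac{17}{10} + \frac{8 + g^{2} + 10 g}{\sqrt{5 + g}}$ ($n{\left(g \right)} = \frac{\left(g^{2} + 10 g\right) + 8}{\sqrt{5 + g}} - \frac{17}{-10} = \frac{8 + g^{2} + 10 g}{\sqrt{5 + g}} - - \frac{17}{10} = \frac{8 + g^{2} + 10 g}{\sqrt{5 + g}} + \frac{17}{10} = \frac{17}{10} + \frac{8 + g^{2} + 10 g}{\sqrt{5 + g}}$)
$n^{2}{\left(a{\left(-7,7 \right)} \right)} = \left(\frac{8 + 0^{2} + 10 \cdot 0 + \frac{17 \sqrt{5 + 0}}{10}}{\sqrt{5 + 0}}\right)^{2} = \left(\frac{8 + 0 + 0 + \frac{17 \sqrt{5}}{10}}{\sqrt{5}}\right)^{2} = \left(\frac{\sqrt{5}}{5} \left(8 + \frac{17 \sqrt{5}}{10}\right)\right)^{2} = \left(\frac{\sqrt{5} \left(8 + \frac{17 \sqrt{5}}{10}\right)}{5}\right)^{2} = \frac{\left(8 + \frac{17 \sqrt{5}}{10}\right)^{2}}{5}$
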